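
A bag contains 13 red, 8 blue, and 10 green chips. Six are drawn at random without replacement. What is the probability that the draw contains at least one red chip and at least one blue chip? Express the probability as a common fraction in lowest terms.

2260/2697

There are C(31,6) = 736281 possible draws.
By inclusion-exclusion on the complements, draws missing all red or all blue: C(18,6) + C(23,6) − C(10,6) = 18564 + 100947 − 210 = 119301.
So draws with at least one of each: 736281 − 119301 = 616980, probability 616980/736281 = 2260/2697.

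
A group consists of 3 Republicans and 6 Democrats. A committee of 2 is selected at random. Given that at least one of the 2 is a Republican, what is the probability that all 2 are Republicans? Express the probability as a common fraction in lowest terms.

1/7

Work in counts. Selections with at least one Republican: C(9,2) − C(6,2) = 36 − 15 = 21.
Of those, selections where all 2 are Republicans: C(3,2) = 3.
Conditional probability = 3/21 = 1/7.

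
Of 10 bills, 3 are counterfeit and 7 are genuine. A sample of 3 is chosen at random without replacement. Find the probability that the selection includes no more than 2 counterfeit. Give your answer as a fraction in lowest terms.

119/120

There are C(10,3) = 120 ways to choose the 3.
The complement is exactly 3 counterfeit: C(3,3)·C(7,0) = 1.
Probability = 1 − 1/120 = 119/120.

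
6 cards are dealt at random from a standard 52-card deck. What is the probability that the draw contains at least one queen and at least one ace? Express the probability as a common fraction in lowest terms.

718637/5089630

There are C(52,6) = 20358520 possible draws.
By inclusion-exclusion on the complements, draws missing all queens or all aces: C(48,6) + C(48,6) − C(44,6) = 12271512 + 12271512 − 7059052 = 17483972.
So draws with at least one of each: 20358520 − 17483972 = 2874548, probability 2874548/20358520 = 718637/5089630.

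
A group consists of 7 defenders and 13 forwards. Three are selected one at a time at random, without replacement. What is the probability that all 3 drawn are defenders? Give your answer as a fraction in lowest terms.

Multiply the conditional probabilities at each draw: 7/20 · 6/19 · 5/18 = 210/6840 = 7/228.

7/228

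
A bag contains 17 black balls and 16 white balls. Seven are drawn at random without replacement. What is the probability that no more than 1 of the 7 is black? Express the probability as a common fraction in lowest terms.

Total selections: C(33,7) = 4272048.
Favorable selections (no more than 1 black): C(17,0)·C(16,7) + C(17,1)·C(16,6) = 11440 + 136136 = 147576.
Probability = 147576/4272048 = 559/16182.

559/16182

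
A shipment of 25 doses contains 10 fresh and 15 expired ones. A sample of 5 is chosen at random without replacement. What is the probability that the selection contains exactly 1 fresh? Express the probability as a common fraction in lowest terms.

65/253

The sample space is all 5-subsets of the 25: C(25,5) = 53130.
Selections with exactly 1 fresh: choose 1 of the 10 fresh and 4 of the 15 expired, C(10,1)·C(15,4) = 10·1365 = 13650.
Probability = 13650/53130 = 65/253.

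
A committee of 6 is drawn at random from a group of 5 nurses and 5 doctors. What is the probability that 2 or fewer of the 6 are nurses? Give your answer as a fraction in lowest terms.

There are C(10,6) = 210 ways to choose the 6.
Favorable selections (2 or fewer nurses): C(5,1)·C(5,5) + C(5,2)·C(5,4) = 5 + 50 = 55.
Probability = 55/210 = 11/42.

11/42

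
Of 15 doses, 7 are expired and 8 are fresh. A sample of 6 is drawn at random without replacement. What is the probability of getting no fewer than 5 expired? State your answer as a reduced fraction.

5/143

There are C(15,6) = 5005 ways to choose the 6.
Favorable selections (no fewer than 5 expired): C(7,5)·C(8,1) + C(7,6)·C(8,0) = 168 + 7 = 175.
Probability = 175/5005 = 5/143.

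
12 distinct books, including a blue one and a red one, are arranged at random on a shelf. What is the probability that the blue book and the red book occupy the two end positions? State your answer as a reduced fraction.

1/66

There are 12! = 479001600 arrangements.
Place the blue book and the red book at the ends in 2 ways, arrange the remaining 10 in 10! = 3628800 ways: 2·3628800 = 7257600.
Probability = 7257600/479001600 = 1/66.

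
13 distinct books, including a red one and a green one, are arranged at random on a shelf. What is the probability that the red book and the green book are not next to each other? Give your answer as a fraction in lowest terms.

11/13

There are 13! = 6227020800 arrangements.
Arrangements with the red book and the green book adjacent: 2·12! = 958003200.
So not adjacent: 6227020800 − 958003200 = 5269017600, probability 5269017600/6227020800 = 11/13.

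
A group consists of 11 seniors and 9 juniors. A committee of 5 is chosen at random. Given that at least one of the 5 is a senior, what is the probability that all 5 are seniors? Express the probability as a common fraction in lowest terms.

7/233

Work in counts. Selections with at least one senior: C(20,5) − C(9,5) = 15504 − 126 = 15378.
Of those, selections where all 5 are seniors: C(11,5) = 462.
Conditional probability = 462/15378 = 7/233.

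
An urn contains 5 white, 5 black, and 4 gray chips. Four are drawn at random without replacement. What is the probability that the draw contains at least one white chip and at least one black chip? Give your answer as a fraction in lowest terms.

750/1001

There are C(14,4) = 1001 possible draws.
By inclusion-exclusion on the complements, draws missing all white or all black: C(9,4) + C(9,4) − C(4,4) = 126 + 126 − 1 = 251.
So draws with at least one of each: 1001 − 251 = 750, probability 750/1001.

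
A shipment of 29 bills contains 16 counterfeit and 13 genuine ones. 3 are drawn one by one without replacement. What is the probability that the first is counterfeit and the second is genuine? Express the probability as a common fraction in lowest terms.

Multiply the conditional probabilities at each draw: 16/29 · 13/28 = 208/812 = 52/203.

52/203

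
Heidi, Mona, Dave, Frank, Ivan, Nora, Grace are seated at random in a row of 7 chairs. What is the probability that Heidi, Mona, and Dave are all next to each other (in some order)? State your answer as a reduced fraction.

1/7

There are 7! = 5040 arrangements.
Treat the three as one block: 5! placements × 3! orders within the block = 120·6 = 720.
Probability = 720/5040 = 1/7.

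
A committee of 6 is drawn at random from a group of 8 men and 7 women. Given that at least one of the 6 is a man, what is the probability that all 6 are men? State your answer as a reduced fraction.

2/357

Work in counts. Selections with at least one man: C(15,6) − C(7,6) = 5005 − 7 = 4998.
Of those, selections where all 6 are men: C(8,6) = 28.
Conditional probability = 28/4998 = 2/357.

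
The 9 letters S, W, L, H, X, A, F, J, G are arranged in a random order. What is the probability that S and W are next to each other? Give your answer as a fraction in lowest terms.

2/9

There are 9! = 362880 arrangements.
Treat S and W as a block: 8! arrangements of the blocks × 2 orders within the block = 2·40320 = 80640.
Probability = 80640/362880 = 2/9.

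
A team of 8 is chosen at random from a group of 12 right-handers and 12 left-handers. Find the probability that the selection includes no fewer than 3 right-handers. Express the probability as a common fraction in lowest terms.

Total selections: C(24,8) = 735471.
Favorable selections (no fewer than 3 right-handers): C(12,3)·C(12,5) + C(12,4)·C(12,4) + C(12,5)·C(12,3) + C(12,6)·C(12,2) + C(12,7)·C(12,1) + C(12,8)·C(12,0) = 174240 + 245025 + 174240 + 60984 + 9504 + 495 = 664488.
Probability = 664488/735471 = 6712/7429.

6712/7429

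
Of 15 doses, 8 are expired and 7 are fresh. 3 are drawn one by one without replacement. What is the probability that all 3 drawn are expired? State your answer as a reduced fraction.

8/65

Multiply the conditional probabilities at each draw: 8/15 · 7/14 · 6/13 = 336/2730 = 8/65.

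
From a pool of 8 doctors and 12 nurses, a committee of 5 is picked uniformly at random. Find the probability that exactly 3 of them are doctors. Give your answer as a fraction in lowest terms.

The sample space is all 5-subsets of the 20: C(20,5) = 15504.
Selections with exactly 3 doctors: choose 3 of the 8 doctors and 2 of the 12 nurses, C(8,3)·C(12,2) = 56·66 = 3696.
Probability = 3696/15504 = 77/323.

77/323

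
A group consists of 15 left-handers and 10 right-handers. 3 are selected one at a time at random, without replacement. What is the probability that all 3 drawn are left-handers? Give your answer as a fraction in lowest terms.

91/460

Multiply the conditional probabilities at each draw: 15/25 · 14/24 · 13/23 = 2730/13800 = 91/460.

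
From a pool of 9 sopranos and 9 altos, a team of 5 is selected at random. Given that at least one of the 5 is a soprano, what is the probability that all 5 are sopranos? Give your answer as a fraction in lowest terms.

Work in counts. Selections with at least one soprano: C(18,5) − C(9,5) = 8568 − 126 = 8442.
Of those, selections where all 5 are sopranos: C(9,5) = 126.
Conditional probability = 126/8442 = 1/67.

1/67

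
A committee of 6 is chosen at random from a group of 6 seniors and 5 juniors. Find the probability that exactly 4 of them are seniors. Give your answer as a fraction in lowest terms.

25/77

Total number of selections: C(11,6) = 462.
Selections with exactly 4 seniors: choose 4 of the 6 seniors and 2 of the 5 juniors, C(6,4)·C(5,2) = 15·10 = 150.
Probability = 150/462 = 25/77.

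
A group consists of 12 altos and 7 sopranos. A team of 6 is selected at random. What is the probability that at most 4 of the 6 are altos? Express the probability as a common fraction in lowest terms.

246/323

Total selections: C(19,6) = 27132.
Favorable selections (at most 4 altos): C(12,0)·C(7,6) + C(12,1)·C(7,5) + C(12,2)·C(7,4) + C(12,3)·C(7,3) + C(12,4)·C(7,2) = 7 + 252 + 2310 + 7700 + 10395 = 20664.
Probability = 20664/27132 = 246/323.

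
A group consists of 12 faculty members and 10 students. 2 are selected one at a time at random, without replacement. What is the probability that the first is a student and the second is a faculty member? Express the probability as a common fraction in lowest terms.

Multiply the conditional probabilities at each draw: 10/22 · 12/21 = 120/462 = 20/77.

20/77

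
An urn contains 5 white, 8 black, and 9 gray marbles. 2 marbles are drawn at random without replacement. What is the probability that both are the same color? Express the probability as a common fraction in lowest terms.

There are C(22,2) = 231 ways to draw 2 marbles.
All same color: C(5,2) + C(8,2) + C(9,2) = 10 + 28 + 36 = 74.
Probability = 74/231.

74/231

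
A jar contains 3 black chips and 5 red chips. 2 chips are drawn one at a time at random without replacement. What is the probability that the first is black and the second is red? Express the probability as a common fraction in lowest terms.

Multiply the conditional probabilities at each draw: 3/8 · 5/7 = 15/56.

15/56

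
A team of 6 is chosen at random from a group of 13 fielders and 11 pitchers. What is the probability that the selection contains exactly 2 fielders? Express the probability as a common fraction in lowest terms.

585/3059

There are C(24,6) = 134596 ways to choose 6 from 24.
Selections with exactly 2 fielders: choose 2 of the 13 fielders and 4 of the 11 pitchers, C(13,2)·C(11,4) = 78·330 = 25740.
Probability = 25740/134596 = 585/3059.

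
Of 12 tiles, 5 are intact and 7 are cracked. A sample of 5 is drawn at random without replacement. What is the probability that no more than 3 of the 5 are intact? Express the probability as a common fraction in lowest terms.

21/22

Total selections: C(12,5) = 792.
Count the complement (more than 3 intact): C(5,4)·C(7,1) + C(5,5)·C(7,0) = 35 + 1 = 36.
Probability = 1 − 36/792 = 756/792 = 21/22.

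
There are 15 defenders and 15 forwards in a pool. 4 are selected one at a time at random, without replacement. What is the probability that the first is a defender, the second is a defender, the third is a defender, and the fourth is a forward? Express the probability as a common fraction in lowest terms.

Multiply the conditional probabilities at each draw: 15/30 · 14/29 · 13/28 · 15/27 = 40950/657720 = 65/1044.

65/1044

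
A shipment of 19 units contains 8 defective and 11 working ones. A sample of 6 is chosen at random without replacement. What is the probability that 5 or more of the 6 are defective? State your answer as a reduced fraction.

There are C(19,6) = 27132 ways to choose the 6.
Favorable selections (5 or more defective): C(8,5)·C(11,1) + C(8,6)·C(11,0) = 616 + 28 = 644.
Probability = 644/27132 = 23/969.

23/969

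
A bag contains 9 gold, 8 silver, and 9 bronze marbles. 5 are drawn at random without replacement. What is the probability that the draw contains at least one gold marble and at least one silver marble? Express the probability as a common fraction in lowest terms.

465/598

There are C(26,5) = 65780 possible draws.
By inclusion-exclusion on the complements, draws missing all gold or all silver: C(17,5) + C(18,5) − C(9,5) = 6188 + 8568 − 126 = 14630.
So draws with at least one of each: 65780 − 14630 = 51150, probability 51150/65780 = 465/598.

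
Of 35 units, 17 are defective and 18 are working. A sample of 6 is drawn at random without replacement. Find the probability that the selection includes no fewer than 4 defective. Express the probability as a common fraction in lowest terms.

There are C(35,6) = 1623160 ways to choose the 6.
Favorable selections (no fewer than 4 defective): C(17,4)·C(18,2) + C(17,5)·C(18,1) + C(17,6)·C(18,0) = 364140 + 111384 + 12376 = 487900.
Probability = 487900/1623160 = 205/682.

205/682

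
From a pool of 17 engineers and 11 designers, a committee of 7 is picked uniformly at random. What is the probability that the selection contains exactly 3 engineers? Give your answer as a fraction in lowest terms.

170/897

Total number of selections: C(28,7) = 1184040.
Selections with exactly 3 engineers: choose 3 of the 17 engineers and 4 of the 11 designers, C(17,3)·C(11,4) = 680·330 = 224400.
Probability = 224400/1184040 = 170/897.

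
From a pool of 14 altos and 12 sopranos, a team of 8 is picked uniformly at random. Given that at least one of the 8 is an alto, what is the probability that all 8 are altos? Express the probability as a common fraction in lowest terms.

Work in counts. Selections with at least one alto: C(26,8) − C(12,8) = 1562275 − 495 = 1561780.
Of those, selections where all 8 are altos: C(14,8) = 3003.
Conditional probability = 3003/1561780 = 273/141980.

273/141980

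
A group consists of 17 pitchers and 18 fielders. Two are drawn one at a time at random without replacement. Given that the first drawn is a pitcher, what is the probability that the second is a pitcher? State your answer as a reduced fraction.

After removing one pitcher, 34 remain: 16 pitchers and 18 fielders.
So the probability the next is a pitcher is 16/34 = 8/17.

8/17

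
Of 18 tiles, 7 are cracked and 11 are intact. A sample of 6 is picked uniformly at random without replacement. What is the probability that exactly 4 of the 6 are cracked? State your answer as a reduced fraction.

275/2652

Total number of selections: C(18,6) = 18564.
Selections with exactly 4 cracked: choose 4 of the 7 cracked and 2 of the 11 intact, C(7,4)·C(11,2) = 35·55 = 1925.
Probability = 1925/18564 = 275/2652.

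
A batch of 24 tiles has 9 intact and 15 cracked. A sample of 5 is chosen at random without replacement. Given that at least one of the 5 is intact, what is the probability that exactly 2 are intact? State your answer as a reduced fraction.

Work in counts. Selections with at least one intact: C(24,5) − C(15,5) = 42504 − 3003 = 39501.
Of those, selections where exactly 2 are intact: C(9,2)·C(15,3) = 36·455 = 16380.
Conditional probability = 16380/39501 = 260/627.

260/627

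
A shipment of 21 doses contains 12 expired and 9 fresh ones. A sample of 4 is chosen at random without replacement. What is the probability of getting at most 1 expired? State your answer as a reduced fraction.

18/95

Total selections: C(21,4) = 5985.
Favorable selections (at most 1 expired): C(12,0)·C(9,4) + C(12,1)·C(9,3) = 126 + 1008 = 1134.
Probability = 1134/5985 = 18/95.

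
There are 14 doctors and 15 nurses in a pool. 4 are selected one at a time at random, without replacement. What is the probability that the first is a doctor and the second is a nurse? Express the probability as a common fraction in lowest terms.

15/58

Multiply the conditional probabilities at each draw: 14/29 · 15/28 = 210/812 = 15/58.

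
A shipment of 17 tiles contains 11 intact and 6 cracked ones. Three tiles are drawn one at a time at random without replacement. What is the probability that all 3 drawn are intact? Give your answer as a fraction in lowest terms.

33/136

Multiply the conditional probabilities at each draw: 11/17 · 10/16 · 9/15 = 990/4080 = 33/136.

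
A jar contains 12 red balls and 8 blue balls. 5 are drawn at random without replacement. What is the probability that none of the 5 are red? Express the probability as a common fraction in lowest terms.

7/1938

There are C(20,5) = 15504 possible selections.
Selections with no red (all blue): C(8,5) = 56.
Probability = 56/15504 = 7/1938.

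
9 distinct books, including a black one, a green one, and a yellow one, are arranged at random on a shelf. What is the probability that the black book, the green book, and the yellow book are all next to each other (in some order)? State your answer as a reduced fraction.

There are 9! = 362880 arrangements.
Treat the three as one block: 7! placements × 3! orders within the block = 5040·6 = 30240.
Probability = 30240/362880 = 1/12.

1/12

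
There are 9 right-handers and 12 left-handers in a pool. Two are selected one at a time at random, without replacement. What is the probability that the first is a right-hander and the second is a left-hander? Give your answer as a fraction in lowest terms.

9/35

Multiply the conditional probabilities at each draw: 9/21 · 12/20 = 108/420 = 9/35.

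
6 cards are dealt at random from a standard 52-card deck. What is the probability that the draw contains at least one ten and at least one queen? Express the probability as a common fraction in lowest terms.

718637/5089630

There are C(52,6) = 20358520 possible draws.
By inclusion-exclusion on the complements, draws missing all tens or all queens: C(48,6) + C(48,6) − C(44,6) = 12271512 + 12271512 − 7059052 = 17483972.
So draws with at least one of each: 20358520 − 17483972 = 2874548, probability 2874548/20358520 = 718637/5089630.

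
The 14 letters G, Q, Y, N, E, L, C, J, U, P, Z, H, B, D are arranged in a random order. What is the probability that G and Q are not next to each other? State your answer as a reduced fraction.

6/7

There are 14! = 87178291200 arrangements.
Arrangements with G and Q adjacent: 2·13! = 12454041600.
So not adjacent: 87178291200 − 12454041600 = 74724249600, probability 74724249600/87178291200 = 6/7.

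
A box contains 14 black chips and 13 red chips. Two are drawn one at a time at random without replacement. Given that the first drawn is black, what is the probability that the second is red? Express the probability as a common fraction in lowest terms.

1/2

After removing one black, 26 remain: 13 black and 13 red.
So the probability the next is red is 13/26 = 1/2.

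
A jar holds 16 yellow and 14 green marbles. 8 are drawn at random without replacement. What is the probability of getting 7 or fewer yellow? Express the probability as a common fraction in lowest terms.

There are C(30,8) = 5852925 ways to choose the 8.
The complement is exactly 8 yellow: C(16,8)·C(14,0) = 12870.
Probability = 1 − 12870/5852925 = 5840055/5852925 = 9983/10005.

9983/10005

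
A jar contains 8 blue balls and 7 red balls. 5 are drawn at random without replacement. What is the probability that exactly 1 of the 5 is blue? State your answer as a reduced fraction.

40/429

Total number of selections: C(15,5) = 3003.
Selections with exactly 1 blue: choose 1 of the 8 blue and 4 of the 7 red, C(8,1)·C(7,4) = 8·35 = 280.
Probability = 280/3003 = 40/429.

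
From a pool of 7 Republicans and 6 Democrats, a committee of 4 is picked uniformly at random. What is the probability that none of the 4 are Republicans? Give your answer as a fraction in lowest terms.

There are C(13,4) = 715 possible selections.
Selections with no Republicans (all Democrats): C(6,4) = 15.
Probability = 15/715 = 3/143.

3/143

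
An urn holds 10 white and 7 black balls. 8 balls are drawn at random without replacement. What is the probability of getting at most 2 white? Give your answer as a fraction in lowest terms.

5/374

Total selections: C(17,8) = 24310.
Favorable selections (at most 2 white): C(10,1)·C(7,7) + C(10,2)·C(7,6) = 10 + 315 = 325.
Probability = 325/24310 = 5/374.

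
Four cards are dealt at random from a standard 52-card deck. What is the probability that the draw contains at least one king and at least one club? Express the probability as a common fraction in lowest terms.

52799/270725

There are C(52,4) = 270725 possible draws.
By inclusion-exclusion on the complements, draws missing all kings or all clubs: C(48,4) + C(39,4) − C(36,4) = 194580 + 82251 − 58905 = 217926.
So draws with at least one of each: 270725 − 217926 = 52799, probability 52799/270725.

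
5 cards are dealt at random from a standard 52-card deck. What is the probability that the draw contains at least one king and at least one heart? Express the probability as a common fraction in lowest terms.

There are C(52,5) = 2598960 possible draws.
By inclusion-exclusion on the complements, draws missing all kings or all hearts: C(48,5) + C(39,5) − C(36,5) = 1712304 + 575757 − 376992 = 1911069.
So draws with at least one of each: 2598960 − 1911069 = 687891, probability 687891/2598960 = 229297/866320.

229297/866320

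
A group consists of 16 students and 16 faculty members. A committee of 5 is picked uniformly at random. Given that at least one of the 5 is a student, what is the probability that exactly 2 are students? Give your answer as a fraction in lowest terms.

Work in counts. Selections with at least one student: C(32,5) − C(16,5) = 201376 − 4368 = 197008.
Of those, selections where exactly 2 are students: C(16,2)·C(16,3) = 120·560 = 67200.
Conditional probability = 67200/197008 = 600/1759.

600/1759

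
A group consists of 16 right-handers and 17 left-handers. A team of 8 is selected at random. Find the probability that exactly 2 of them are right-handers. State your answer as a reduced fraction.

There are C(33,8) = 13884156 ways to choose 8 from 33.
Selections with exactly 2 right-handers: choose 2 of the 16 right-handers and 6 of the 17 left-handers, C(16,2)·C(17,6) = 120·12376 = 1485120.
Probability = 1485120/13884156 = 9520/89001.

9520/89001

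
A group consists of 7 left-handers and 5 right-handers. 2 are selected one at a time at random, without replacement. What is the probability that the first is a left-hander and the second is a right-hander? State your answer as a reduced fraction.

35/132

Multiply the conditional probabilities at each draw: 7/12 · 5/11 = 35/132.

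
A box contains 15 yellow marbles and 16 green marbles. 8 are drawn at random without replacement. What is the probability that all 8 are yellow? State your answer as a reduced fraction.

There are C(31,8) = 7888725 possible selections.
Selections with all yellow: C(15,8) = 6435.
Probability = 6435/7888725 = 11/13485.

11/13485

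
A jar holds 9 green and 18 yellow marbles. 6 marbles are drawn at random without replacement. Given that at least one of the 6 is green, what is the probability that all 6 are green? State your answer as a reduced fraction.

14/46241

Work in counts. Selections with at least one green: C(27,6) − C(18,6) = 296010 − 18564 = 277446.
Of those, selections where all 6 are green: C(9,6) = 84.
Conditional probability = 84/277446 = 14/46241.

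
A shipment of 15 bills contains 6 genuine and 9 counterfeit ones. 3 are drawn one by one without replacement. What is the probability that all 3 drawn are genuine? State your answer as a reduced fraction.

Multiply the conditional probabilities at each draw: 6/15 · 5/14 · 4/13 = 120/2730 = 4/91.

4/91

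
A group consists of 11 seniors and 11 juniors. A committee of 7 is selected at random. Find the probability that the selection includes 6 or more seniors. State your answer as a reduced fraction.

41/1292

Total selections: C(22,7) = 170544.
Favorable selections (6 or more seniors): C(11,6)·C(11,1) + C(11,7)·C(11,0) = 5082 + 330 = 5412.
Probability = 5412/170544 = 41/1292.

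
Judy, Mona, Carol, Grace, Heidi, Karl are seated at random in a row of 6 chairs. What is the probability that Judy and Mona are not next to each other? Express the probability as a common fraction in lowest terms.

2/3

There are 6! = 720 arrangements.
Arrangements with Judy and Mona adjacent: 2·5! = 240.
So not adjacent: 720 − 240 = 480, probability 480/720 = 2/3.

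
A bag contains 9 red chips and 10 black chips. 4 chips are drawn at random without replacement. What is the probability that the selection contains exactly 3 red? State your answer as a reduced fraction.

Total number of selections: C(19,4) = 3876.
Selections with exactly 3 red: choose 3 of the 9 red and 1 of the 10 black, C(9,3)·C(10,1) = 84·10 = 840.
Probability = 840/3876 = 70/323.

70/323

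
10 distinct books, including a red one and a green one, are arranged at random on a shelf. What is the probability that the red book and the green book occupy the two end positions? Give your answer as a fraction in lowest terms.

1/45

There are 10! = 3628800 arrangements.
Place the red book and the green book at the ends in 2 ways, arrange the remaining 8 in 8! = 40320 ways: 2·40320 = 80640.
Probability = 80640/3628800 = 1/45.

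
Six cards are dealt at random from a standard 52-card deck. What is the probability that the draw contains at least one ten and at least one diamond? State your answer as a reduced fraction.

There are C(52,6) = 20358520 possible draws.
By inclusion-exclusion on the complements, draws missing all tens or all diamonds: C(48,6) + C(39,6) − C(36,6) = 12271512 + 3262623 − 1947792 = 13586343.
So draws with at least one of each: 20358520 − 13586343 = 6772177, probability 6772177/20358520.

6772177/20358520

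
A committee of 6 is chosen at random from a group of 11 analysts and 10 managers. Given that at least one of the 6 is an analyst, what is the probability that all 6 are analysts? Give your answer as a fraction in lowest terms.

1/117

Work in counts. Selections with at least one analyst: C(21,6) − C(10,6) = 54264 − 210 = 54054.
Of those, selections where all 6 are analysts: C(11,6) = 462.
Conditional probability = 462/54054 = 1/117.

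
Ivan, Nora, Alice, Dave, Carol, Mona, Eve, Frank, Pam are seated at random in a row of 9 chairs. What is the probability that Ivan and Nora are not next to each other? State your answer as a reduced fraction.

7/9

There are 9! = 362880 arrangements.
Arrangements with Ivan and Nora adjacent: 2·8! = 80640.
So not adjacent: 362880 − 80640 = 282240, probability 282240/362880 = 7/9.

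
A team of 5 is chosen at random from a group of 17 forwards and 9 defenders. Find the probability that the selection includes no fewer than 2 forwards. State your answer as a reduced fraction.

15878/16445

There are C(26,5) = 65780 ways to choose the 5.
Count the complement (fewer than 2 forwards): C(17,0)·C(9,5) + C(17,1)·C(9,4) = 126 + 2142 = 2268.
Probability = 1 − 2268/65780 = 63512/65780 = 15878/16445.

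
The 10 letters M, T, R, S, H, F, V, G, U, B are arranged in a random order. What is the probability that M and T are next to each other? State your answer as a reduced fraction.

There are 10! = 3628800 arrangements.
Treat M and T as a block: 9! arrangements of the blocks × 2 orders within the block = 2·362880 = 725760.
Probability = 725760/3628800 = 1/5.

1/5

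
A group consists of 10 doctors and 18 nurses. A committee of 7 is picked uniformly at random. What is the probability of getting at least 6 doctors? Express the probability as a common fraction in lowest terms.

There are C(28,7) = 1184040 ways to choose the 7.
Favorable selections (at least 6 doctors): C(10,6)·C(18,1) + C(10,7)·C(18,0) = 3780 + 120 = 3900.
Probability = 3900/1184040 = 5/1518.

5/1518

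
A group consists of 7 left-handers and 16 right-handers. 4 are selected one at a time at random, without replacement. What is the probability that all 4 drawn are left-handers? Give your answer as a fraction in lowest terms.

1/253

Multiply the conditional probabilities at each draw: 7/23 · 6/22 · 5/21 · 4/20 = 840/212520 = 1/253.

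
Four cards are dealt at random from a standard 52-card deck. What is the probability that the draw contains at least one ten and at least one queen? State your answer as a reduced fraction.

1332/20825

There are C(52,4) = 270725 possible draws.
By inclusion-exclusion on the complements, draws missing all tens or all queens: C(48,4) + C(48,4) − C(44,4) = 194580 + 194580 − 135751 = 253409.
So draws with at least one of each: 270725 − 253409 = 17316, probability 17316/270725 = 1332/20825.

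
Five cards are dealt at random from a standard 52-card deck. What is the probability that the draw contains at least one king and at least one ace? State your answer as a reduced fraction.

There are C(52,5) = 2598960 possible draws.
By inclusion-exclusion on the complements, draws missing all kings or all aces: C(48,5) + C(48,5) − C(44,5) = 1712304 + 1712304 − 1086008 = 2338600.
So draws with at least one of each: 2598960 − 2338600 = 260360, probability 260360/2598960 = 6509/64974.

6509/64974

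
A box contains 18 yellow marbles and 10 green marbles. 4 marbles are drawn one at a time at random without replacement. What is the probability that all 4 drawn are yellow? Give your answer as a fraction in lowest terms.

68/455

Multiply the conditional probabilities at each draw: 18/28 · 17/27 · 16/26 · 15/25 = 73440/491400 = 68/455.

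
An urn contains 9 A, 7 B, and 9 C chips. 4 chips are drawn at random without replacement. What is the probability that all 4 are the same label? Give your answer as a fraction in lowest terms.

There are C(25,4) = 12650 ways to draw 4 chips.
All same label: C(9,4) + C(7,4) + C(9,4) = 126 + 35 + 126 = 287.
Probability = 287/12650.

287/12650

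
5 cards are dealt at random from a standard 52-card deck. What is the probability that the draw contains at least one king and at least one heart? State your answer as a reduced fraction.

There are C(52,5) = 2598960 possible draws.
By inclusion-exclusion on the complements, draws missing all kings or all hearts: C(48,5) + C(39,5) − C(36,5) = 1712304 + 575757 − 376992 = 1911069.
So draws with at least one of each: 2598960 − 1911069 = 687891, probability 687891/2598960 = 229297/866320.

229297/866320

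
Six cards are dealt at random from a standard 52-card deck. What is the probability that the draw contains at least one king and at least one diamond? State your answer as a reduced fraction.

There are C(52,6) = 20358520 possible draws.
By inclusion-exclusion on the complements, draws missing all kings or all diamonds: C(48,6) + C(39,6) − C(36,6) = 12271512 + 3262623 − 1947792 = 13586343.
So draws with at least one of each: 20358520 − 13586343 = 6772177, probability 6772177/20358520.

6772177/20358520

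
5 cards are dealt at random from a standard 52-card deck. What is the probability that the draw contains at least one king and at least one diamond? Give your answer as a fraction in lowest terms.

There are C(52,5) = 2598960 possible draws.
By inclusion-exclusion on the complements, draws missing all kings or all diamonds: C(48,5) + C(39,5) − C(36,5) = 1712304 + 575757 − 376992 = 1911069.
So draws with at least one of each: 2598960 − 1911069 = 687891, probability 687891/2598960 = 229297/866320.

229297/866320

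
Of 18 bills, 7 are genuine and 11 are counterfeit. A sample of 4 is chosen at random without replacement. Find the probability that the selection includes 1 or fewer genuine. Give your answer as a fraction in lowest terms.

33/68

Total selections: C(18,4) = 3060.
Favorable selections (1 or fewer genuine): C(7,0)·C(11,4) + C(7,1)·C(11,3) = 330 + 1155 = 1485.
Probability = 1485/3060 = 33/68.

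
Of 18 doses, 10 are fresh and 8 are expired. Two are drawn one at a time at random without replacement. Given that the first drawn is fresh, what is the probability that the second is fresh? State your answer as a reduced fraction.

After removing one fresh, 17 remain: 9 fresh and 8 expired.
So the probability the next is fresh is 9/17.

9/17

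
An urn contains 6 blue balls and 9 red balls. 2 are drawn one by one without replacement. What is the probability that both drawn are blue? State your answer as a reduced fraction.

Multiply the conditional probabilities at each draw: 6/15 · 5/14 = 30/210 = 1/7.

1/7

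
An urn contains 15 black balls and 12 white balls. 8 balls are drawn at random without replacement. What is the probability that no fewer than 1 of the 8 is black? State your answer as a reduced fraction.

There are C(27,8) = 2220075 ways to choose the 8.
Favorable selections (no fewer than 1 black): C(15,1)·C(12,7) + C(15,2)·C(12,6) + C(15,3)·C(12,5) + C(15,4)·C(12,4) + C(15,5)·C(12,3) + C(15,6)·C(12,2) + C(15,7)·C(12,1) + C(15,8)·C(12,0) = 11880 + 97020 + 360360 + 675675 + 660660 + 330330 + 77220 + 6435 = 2219580.
Probability = 2219580/2220075 = 4484/4485.

4484/4485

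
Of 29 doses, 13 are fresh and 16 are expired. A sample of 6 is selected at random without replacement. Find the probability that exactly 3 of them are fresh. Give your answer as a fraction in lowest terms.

88/261

Total number of selections: C(29,6) = 475020.
Selections with exactly 3 fresh: choose 3 of the 13 fresh and 3 of the 16 expired, C(13,3)·C(16,3) = 286·560 = 160160.
Probability = 160160/475020 = 88/261.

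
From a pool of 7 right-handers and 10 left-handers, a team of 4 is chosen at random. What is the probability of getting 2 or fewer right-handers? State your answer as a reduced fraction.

There are C(17,4) = 2380 ways to choose the 4.
Count the complement (more than 2 right-handers): C(7,3)·C(10,1) + C(7,4)·C(10,0) = 350 + 35 = 385.
Probability = 1 − 385/2380 = 1995/2380 = 57/68.

57/68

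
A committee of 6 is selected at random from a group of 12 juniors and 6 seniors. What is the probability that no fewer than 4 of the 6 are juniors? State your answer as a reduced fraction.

There are C(18,6) = 18564 ways to choose the 6.
Favorable selections (no fewer than 4 juniors): C(12,4)·C(6,2) + C(12,5)·C(6,1) + C(12,6)·C(6,0) = 7425 + 4752 + 924 = 13101.
Probability = 13101/18564 = 4367/6188.

4367/6188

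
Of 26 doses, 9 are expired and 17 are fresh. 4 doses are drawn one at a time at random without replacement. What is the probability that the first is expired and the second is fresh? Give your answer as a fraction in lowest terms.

Multiply the conditional probabilities at each draw: 9/26 · 17/25 = 153/650.

153/650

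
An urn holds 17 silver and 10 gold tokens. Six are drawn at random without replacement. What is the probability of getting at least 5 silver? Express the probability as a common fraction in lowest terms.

Total selections: C(27,6) = 296010.
Favorable selections (at least 5 silver): C(17,5)·C(10,1) + C(17,6)·C(10,0) = 61880 + 12376 = 74256.
Probability = 74256/296010 = 952/3795.

952/3795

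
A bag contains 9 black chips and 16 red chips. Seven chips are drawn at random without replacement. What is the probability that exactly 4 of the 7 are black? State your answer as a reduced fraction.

There are C(25,7) = 480700 ways to choose 7 from 25.
Selections with exactly 4 black: choose 4 of the 9 black and 3 of the 16 red, C(9,4)·C(16,3) = 126·560 = 70560.
Probability = 70560/480700 = 3528/24035.

3528/24035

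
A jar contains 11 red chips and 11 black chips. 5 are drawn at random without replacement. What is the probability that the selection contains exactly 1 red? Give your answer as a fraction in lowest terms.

The sample space is all 5-subsets of the 22: C(22,5) = 26334.
Selections with exactly 1 red: choose 1 of the 11 red and 4 of the 11 black, C(11,1)·C(11,4) = 11·330 = 3630.
Probability = 3630/26334 = 55/399.

55/399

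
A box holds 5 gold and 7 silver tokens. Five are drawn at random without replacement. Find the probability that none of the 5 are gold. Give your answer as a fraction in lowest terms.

7/264

There are C(12,5) = 792 possible selections.
Selections with no gold (all silver): C(7,5) = 21.
Probability = 21/792 = 7/264.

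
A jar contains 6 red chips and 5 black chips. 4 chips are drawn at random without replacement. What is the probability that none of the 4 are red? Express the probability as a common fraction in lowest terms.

1/66

There are C(11,4) = 330 possible selections.
Selections with no red (all black): C(5,4) = 5.
Probability = 5/330 = 1/66.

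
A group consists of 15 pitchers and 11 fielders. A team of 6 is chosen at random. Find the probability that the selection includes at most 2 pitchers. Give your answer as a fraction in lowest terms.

There are C(26,6) = 230230 ways to choose the 6.
Favorable selections (at most 2 pitchers): C(15,0)·C(11,6) + C(15,1)·C(11,5) + C(15,2)·C(11,4) = 462 + 6930 + 34650 = 42042.
Probability = 42042/230230 = 21/115.

21/115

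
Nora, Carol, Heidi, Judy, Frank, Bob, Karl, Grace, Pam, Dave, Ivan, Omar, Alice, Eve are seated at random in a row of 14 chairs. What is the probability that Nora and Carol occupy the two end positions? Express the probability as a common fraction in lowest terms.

1/91

There are 14! = 87178291200 arrangements.
Place Nora and Carol at the ends in 2 ways, arrange the remaining 12 in 12! = 479001600 ways: 2·479001600 = 958003200.
Probability = 958003200/87178291200 = 1/91.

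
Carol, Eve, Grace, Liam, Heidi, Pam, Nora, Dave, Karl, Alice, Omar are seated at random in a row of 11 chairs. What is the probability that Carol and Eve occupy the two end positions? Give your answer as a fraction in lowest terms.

There are 11! = 39916800 arrangements.
Place Carol and Eve at the ends in 2 ways, arrange the remaining 9 in 9! = 362880 ways: 2·362880 = 725760.
Probability = 725760/39916800 = 1/55.

1/55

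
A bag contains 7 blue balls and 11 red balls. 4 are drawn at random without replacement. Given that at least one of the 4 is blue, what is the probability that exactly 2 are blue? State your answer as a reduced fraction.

11/26

Work in counts. Selections with at least one blue: C(18,4) − C(11,4) = 3060 − 330 = 2730.
Of those, selections where exactly 2 are blue: C(7,2)·C(11,2) = 21·55 = 1155.
Conditional probability = 1155/2730 = 11/26.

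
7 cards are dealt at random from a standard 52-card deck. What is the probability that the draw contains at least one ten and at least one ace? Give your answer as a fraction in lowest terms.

There are C(52,7) = 133784560 possible draws.
By inclusion-exclusion on the complements, draws missing all tens or all aces: C(48,7) + C(48,7) − C(44,7) = 73629072 + 73629072 − 38320568 = 108937576.
So draws with at least one of each: 133784560 − 108937576 = 24846984, probability 24846984/133784560 = 3105873/16723070.

3105873/16723070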